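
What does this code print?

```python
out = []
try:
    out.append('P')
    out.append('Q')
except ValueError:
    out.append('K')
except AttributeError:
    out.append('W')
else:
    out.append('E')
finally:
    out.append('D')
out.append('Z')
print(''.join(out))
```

Execution trace: 'P' (try body) → 'Q' (try body, no exception) → 'E' (else) → 'D' (finally) → 'Z' (after the try/except). Output: PQEDZ

Answer: PQEDZ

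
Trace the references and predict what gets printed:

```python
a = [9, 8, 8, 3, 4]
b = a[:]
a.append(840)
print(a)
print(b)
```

Key concept: slice [:] creates copy.
Step by step:
`a = [9, 8, 8, 3, 4]` → a = [9, 8, 8, 3, 4]
`b = a[:]` → b = [9, 8, 8, 3, 4]
`a.append(840)` → a = [9, 8, 8, 3, 4, 840]
`print(a)` → prints [9, 8, 8, 3, 4, 840]
`print(b)` → prints [9, 8, 8, 3, 4]

Answer:
[9, 8, 8, 3, 4, 840]
[9, 8, 8, 3, 4]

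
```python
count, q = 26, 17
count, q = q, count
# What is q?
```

Trace:
`count, q = 26, 17` → count = 26; q = 17
`count, q = q, count` → count = 17; q = 26
So q = 26

Answer: 26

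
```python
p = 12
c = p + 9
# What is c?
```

Trace:
`p = 12` → p = 12
`c = p + 9` → c = 21
So c = 21

Answer: 21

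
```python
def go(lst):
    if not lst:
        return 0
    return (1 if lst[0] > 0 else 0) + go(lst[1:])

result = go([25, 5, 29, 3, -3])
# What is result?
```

Count of positive elements in [25, 5, 29, 3, -3] = 4

Answer: 4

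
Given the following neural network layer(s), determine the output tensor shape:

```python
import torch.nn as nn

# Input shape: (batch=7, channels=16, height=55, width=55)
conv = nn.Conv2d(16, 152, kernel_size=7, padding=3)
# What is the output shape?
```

Input: (7, 16, 55, 55) -> Output: (7, 152, 55, 55)

Answer: (7, 152, 55, 55)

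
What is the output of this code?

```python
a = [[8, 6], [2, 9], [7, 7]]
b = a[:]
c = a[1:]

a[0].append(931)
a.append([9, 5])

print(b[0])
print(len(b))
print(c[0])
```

Key concept: slice with nested mutation.
Step by step:
`a = [[8, 6], [2, 9], [7, 7]]` → a = [[8, 6], [2, 9], [7, 7]]
`b = a[:]` → b = [[8, 6], [2, 9], [7, 7]]
`c = a[1:]` → c = [[2, 9], [7, 7]]
`a[0].append(931)` → a = [[8, 6, 931], [2, 9], [7, 7]]; b = [[8, 6, 931], [2, 9], [7, 7]]
`a.append([9, 5])` → a = [[8, 6, 931], [2, 9], [7, 7], [9, 5]]
`print(b[0])` → prints [8, 6, 931]
`print(len(b))` → prints 3
`print(c[0])` → prints [2, 9]

Answer:
[8, 6, 931]
3
[2, 9]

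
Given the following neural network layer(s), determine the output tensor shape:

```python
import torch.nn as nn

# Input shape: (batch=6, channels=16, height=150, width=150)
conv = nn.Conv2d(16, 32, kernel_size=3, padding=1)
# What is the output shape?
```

Input: (6, 16, 150, 150) -> Output: (6, 32, 150, 150)

Answer: (6, 32, 150, 150)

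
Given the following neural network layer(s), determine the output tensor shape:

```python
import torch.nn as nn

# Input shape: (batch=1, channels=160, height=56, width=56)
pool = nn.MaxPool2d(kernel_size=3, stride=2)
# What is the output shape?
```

Input: (1, 160, 56, 56) -> Output: (1, 160, 27, 27)

Answer: (1, 160, 27, 27)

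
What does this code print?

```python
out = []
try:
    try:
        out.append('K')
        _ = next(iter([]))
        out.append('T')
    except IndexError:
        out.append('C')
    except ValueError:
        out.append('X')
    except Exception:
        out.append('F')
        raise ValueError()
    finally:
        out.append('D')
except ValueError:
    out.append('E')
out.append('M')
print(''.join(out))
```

Execution trace: 'K' (try body) → 'F' (except Exception) → 'D' (finally) → 'E' (outer except ValueError) → 'M' (after the try/except). Output: KFDEM

Answer: KFDEM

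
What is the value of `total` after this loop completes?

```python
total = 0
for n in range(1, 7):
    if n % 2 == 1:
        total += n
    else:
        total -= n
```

Add odd, subtract even
`total` takes the values: 0 → 1 → -1 → 2 → -2 → 3 → -3

Answer: -3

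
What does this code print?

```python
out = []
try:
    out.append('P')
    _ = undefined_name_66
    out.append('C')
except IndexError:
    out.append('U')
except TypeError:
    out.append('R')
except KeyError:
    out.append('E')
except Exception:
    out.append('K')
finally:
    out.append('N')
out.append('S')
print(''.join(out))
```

Execution trace: 'P' (try body) → 'K' (except Exception) → 'N' (finally) → 'S' (after the try/except). Output: PKNS

Answer: PKNS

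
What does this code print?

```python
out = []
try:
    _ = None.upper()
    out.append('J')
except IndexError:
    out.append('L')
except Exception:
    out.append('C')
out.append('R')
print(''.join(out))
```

Execution trace: 'C' (except Exception) → 'R' (after the try/except). Output: CR

Answer: CR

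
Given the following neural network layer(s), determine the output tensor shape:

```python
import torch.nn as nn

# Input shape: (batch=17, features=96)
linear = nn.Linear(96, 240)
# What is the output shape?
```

Input: (17, 96) -> Output: (17, 240)

Answer: (17, 240)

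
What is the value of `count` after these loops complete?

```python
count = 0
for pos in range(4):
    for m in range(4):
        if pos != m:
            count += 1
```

4² - 4 (exclude diagonal)
`count` takes the values: 0 → 1 → 2 → 3 → 4 → 5 → 6 → 7 → 8 → 9 → 10 → 11 → 12

Answer: 12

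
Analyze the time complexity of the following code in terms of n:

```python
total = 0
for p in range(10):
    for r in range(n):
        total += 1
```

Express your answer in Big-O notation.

Each loop level contributes: 1 × n. Multiplying the contributions gives O(n).

Answer: O(n)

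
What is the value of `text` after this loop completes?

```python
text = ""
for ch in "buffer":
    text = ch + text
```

Reverse 'buffer'
`text` takes the values: "" → "b" → "ub" → "fub" → "ffub" → "effub" → "reffub"

Answer: "reffub"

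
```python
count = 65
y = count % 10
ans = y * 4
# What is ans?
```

Trace:
`count = 65` → count = 65
`y = count % 10` → y = 5
`ans = y * 4` → ans = 20
So ans = 20

Answer: 20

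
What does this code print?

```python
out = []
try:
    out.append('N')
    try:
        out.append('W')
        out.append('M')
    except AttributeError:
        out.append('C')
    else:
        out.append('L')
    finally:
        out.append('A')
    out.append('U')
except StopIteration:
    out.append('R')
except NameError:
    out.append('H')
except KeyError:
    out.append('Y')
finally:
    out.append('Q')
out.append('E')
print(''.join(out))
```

Execution trace: 'N' (try body) → 'W' (inner try body) → 'M' (inner try body, no exception) → 'L' (inner else) → 'A' (inner finally) → 'U' (try body, no exception) → 'Q' (finally) → 'E' (after the try/except). Output: NWMLAUQE

Answer: NWMLAUQE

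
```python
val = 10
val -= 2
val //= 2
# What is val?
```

Trace:
`val = 10` → val = 10
`val -= 2` → val = 8
`val //= 2` → val = 4
So val = 4

Answer: 4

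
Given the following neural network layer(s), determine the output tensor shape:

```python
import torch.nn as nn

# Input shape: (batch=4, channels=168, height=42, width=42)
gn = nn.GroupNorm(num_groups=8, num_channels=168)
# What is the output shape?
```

Input: (4, 168, 42, 42) -> Output: (4, 168, 42, 42)

Answer: (4, 168, 42, 42)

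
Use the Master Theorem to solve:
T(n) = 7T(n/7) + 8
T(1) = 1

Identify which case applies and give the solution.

a=7, b=7, f(n)=8. log_7(7) = 1. Since c=0 < 1, Case 1 applies: T(n) = Θ(n^log_b(a)) = O(n).

Answer: O(n) - Case 1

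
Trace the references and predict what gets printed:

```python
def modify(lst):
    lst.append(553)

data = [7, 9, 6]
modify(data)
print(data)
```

Key concept: function modifies passed list.
Step by step:
`data = [7, 9, 6]` → data = [7, 9, 6]
`modify(data)` → data = [7, 9, 6, 553]
`print(data)` → prints [7, 9, 6, 553]

Answer: [7, 9, 6, 553]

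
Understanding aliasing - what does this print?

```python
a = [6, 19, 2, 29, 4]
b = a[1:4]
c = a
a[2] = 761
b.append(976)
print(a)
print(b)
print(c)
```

Key concept: slice vs alias.
Step by step:
`a = [6, 19, 2, 29, 4]` → a = [6, 19, 2, 29, 4]
`b = a[1:4]` → b = [19, 2, 29]
`c = a` → c = [6, 19, 2, 29, 4] (same object as a)
`a[2] = 761` → a = [6, 19, 761, 29, 4] (same object as c); c = [6, 19, 761, 29, 4] (same object as a)
`b.append(976)` → b = [19, 2, 29, 976]
`print(a)` → prints [6, 19, 761, 29, 4]
`print(b)` → prints [19, 2, 29, 976]
`print(c)` → prints [6, 19, 761, 29, 4]

Answer:
[6, 19, 761, 29, 4]
[19, 2, 29, 976]
[6, 19, 761, 29, 4]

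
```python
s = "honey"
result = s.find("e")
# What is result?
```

Trace:
`s = "honey"` → s = 'honey'
`result = s.find("e")` → result = 3
So result = 3

Answer: 3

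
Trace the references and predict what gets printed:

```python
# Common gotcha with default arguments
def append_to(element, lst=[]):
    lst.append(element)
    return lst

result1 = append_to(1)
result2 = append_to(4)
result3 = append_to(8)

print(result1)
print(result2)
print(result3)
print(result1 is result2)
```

Key concept: mutable default argument gotcha.
Step by step:
`result1 = append_to(1)` → result1 = [1]
`result2 = append_to(4)` → result1 = [1, 4] (same object as result2); result2 = [1, 4] (same object as result1)
`result3 = append_to(8)` → result1 = [1, 4, 8] (same object as result2, result3); result2 = [1, 4, 8] (same object as result1, result3); result3 = [1, 4, 8] (same object as result1, result2)
`print(result1)` → prints [1, 4, 8]
`print(result2)` → prints [1, 4, 8]
`print(result3)` → prints [1, 4, 8]
`print(result1 is result2)` → prints True

Answer:
[1, 4, 8]
[1, 4, 8]
[1, 4, 8]
True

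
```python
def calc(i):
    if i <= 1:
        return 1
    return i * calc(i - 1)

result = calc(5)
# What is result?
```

calc(5) = 5 * 4 * 3 * 2 * 1 = 120

Answer: 120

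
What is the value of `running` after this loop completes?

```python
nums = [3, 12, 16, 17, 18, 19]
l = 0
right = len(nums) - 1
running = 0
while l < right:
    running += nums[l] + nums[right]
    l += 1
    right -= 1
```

Sum of pairs from ends
`running` takes the values: 0 → 22 → 52 → 85

Answer: 85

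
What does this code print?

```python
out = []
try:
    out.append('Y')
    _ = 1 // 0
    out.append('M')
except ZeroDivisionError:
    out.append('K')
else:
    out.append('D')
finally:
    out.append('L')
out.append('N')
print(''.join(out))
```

Execution trace: 'Y' (try body) → 'K' (except ZeroDivisionError) → 'L' (finally) → 'N' (after the try/except). Output: YKLN

Answer: YKLN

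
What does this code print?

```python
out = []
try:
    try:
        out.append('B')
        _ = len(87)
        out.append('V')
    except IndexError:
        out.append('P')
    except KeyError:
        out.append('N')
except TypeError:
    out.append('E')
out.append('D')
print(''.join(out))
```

Execution trace: 'B' (try body) → 'E' (outer except TypeError) → 'D' (after the try/except). Output: BED

Answer: BED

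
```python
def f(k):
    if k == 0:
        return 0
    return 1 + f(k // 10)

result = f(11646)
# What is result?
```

Count of digits of 11646: 5

Answer: 5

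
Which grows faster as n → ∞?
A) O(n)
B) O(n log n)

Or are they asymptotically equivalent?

O(n) vs O(n log n): Higher order terms dominate.

Answer: B) O(n log n) grows faster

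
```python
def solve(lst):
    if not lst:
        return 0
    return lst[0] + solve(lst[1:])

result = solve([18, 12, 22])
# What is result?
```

18 + 12 + 22 + 0 = 52

Answer: 52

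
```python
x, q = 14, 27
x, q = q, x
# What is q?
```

Trace:
`x, q = 14, 27` → x = 14; q = 27
`x, q = q, x` → x = 27; q = 14
So q = 14

Answer: 14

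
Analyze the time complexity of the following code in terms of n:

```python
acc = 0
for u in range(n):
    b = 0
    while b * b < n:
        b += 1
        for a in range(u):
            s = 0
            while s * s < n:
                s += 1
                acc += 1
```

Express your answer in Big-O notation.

Each loop level contributes: n × √n × n × √n. Multiplying the contributions gives O(n^3).

Answer: O(n^3)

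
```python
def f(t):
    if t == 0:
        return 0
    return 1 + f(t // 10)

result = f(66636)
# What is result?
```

Count of digits of 66636: 5

Answer: 5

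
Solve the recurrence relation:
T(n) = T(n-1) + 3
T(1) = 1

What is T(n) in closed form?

Unrolling: T(n) = T(1) + 3·(n-1) = 1 + 3(n-1) = 3n - 2.

Answer: T(n) = 3n - 2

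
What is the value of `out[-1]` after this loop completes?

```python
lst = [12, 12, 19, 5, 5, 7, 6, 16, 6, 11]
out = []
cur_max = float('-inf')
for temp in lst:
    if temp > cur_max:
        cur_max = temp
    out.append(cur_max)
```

Running max ends at 19
`out` takes the values: [] → [12] → [12, 12] → [12, 12, 19] → [12, 12, 19, 19] → [12, 12, 19, 19, 19] → [12, 12, 19, 19, 19, 19] → [12, 12, 19, 19, 19, 19, 19] → [12, 12, 19, 19, 19, 19, 19, 19] → [12, 12, 19, 19, 19, 19, 19, 19, 19] → [12, 12, 19, 19, 19, 19, 19, 19, 19, 19]
So `out[-1]` = 19

Answer: 19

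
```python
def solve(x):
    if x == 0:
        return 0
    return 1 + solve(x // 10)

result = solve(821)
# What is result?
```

Count of digits of 821: 3

Answer: 3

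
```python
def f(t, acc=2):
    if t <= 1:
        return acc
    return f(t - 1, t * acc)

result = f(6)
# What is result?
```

Accumulator trace (n, acc): (6, 2) -> (5, 12) -> (4, 60) -> (3, 240) -> (2, 720) -> (1, 1440) -> return 1440

Answer: 1440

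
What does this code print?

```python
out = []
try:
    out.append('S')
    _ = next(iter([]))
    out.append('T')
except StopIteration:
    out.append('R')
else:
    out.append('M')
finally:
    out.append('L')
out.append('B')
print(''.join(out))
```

Execution trace: 'S' (try body) → 'R' (except StopIteration) → 'L' (finally) → 'B' (after the try/except). Output: SRLB

Answer: SRLB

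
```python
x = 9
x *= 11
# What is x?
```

Trace:
`x = 9` → x = 9
`x *= 11` → x = 99
So x = 99

Answer: 99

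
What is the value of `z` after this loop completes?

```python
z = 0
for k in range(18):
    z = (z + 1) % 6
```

Increment mod 6, 18 times = 0
`z` takes the values: 0 → 1 → 2 → 3 → 4 → 5 → 0 → 1 → 2 → 3 → 4 → 5 → 0 → 1 → 2 → 3 → 4 → 5 → 0

Answer: 0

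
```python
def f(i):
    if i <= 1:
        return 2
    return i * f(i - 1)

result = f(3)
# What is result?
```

f(3) = 3 * 2 * 2 = 12

Answer: 12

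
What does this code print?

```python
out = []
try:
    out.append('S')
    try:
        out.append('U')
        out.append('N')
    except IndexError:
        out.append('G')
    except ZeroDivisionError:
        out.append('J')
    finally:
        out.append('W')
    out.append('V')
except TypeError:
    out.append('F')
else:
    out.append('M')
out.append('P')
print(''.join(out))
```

Execution trace: 'S' (try body) → 'U' (inner try body) → 'N' (inner try body, no exception) → 'W' (inner finally) → 'V' (try body, no exception) → 'M' (else) → 'P' (after the try/except). Output: SUNWVMP

Answer: SUNWVMP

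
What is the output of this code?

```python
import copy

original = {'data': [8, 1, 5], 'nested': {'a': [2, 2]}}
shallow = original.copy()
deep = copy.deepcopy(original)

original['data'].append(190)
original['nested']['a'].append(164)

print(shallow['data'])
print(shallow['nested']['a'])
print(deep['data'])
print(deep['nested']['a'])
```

Key concept: comparing shallow vs deep copy.
Step by step:
`original = {'data': [8, 1, 5], 'nested': {'a': [2, 2]}}` → original = {'data': [8, 1, 5], 'nested': {'a': [2, 2]}}
`shallow = original.copy()` → shallow = {'data': [8, 1, 5], 'nested': {'a': [2, 2]}}
`deep = copy.deepcopy(original)` → deep = {'data': [8, 1, 5], 'nested': {'a': [2, 2]}}
`original['data'].append(190)` → original = {'data': [8, 1, 5, 190], 'nested': {'a': [2, 2]}}; shallow = {'data': [8, 1, 5, 190], 'nested': {'a': [2, 2]}}
`original['nested']['a'].append(164)` → original = {'data': [8, 1, 5, 190], 'nested': {'a': [2, 2, 164]}}; shallow = {'data': [8, 1, 5, 190], 'nested': {'a': [2, 2, 164]}}
`print(shallow['data'])` → prints [8, 1, 5, 190]
`print(shallow['nested']['a'])` → prints [2, 2, 164]
`print(deep['data'])` → prints [8, 1, 5]
`print(deep['nested']['a'])` → prints [2, 2]

Answer:
[8, 1, 5, 190]
[2, 2, 164]
[8, 1, 5]
[2, 2]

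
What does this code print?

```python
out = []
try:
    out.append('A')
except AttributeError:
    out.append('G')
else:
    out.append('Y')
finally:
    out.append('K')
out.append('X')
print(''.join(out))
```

Execution trace: 'A' (try body, no exception) → 'Y' (else) → 'K' (finally) → 'X' (after the try/except). Output: AYKX

Answer: AYKX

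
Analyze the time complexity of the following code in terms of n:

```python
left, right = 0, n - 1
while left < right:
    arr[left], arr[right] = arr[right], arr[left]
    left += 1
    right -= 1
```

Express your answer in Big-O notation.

This is In-place array reversal. Time complexity: O(n).

Answer: O(n)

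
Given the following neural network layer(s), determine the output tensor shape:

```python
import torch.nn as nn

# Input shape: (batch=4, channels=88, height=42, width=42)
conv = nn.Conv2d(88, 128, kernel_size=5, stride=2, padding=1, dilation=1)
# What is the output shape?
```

Input: (4, 88, 42, 42) -> Output: (4, 128, 20, 20)

Answer: (4, 128, 20, 20)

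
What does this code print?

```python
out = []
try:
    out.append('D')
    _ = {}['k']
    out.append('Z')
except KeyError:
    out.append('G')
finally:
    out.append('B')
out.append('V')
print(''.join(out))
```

Execution trace: 'D' (try body) → 'G' (except KeyError) → 'B' (finally) → 'V' (after the try/except). Output: DGBV

Answer: DGBV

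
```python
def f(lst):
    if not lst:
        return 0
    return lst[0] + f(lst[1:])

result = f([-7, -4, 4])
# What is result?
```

(-7) + (-4) + 4 + 0 = -7

Answer: -7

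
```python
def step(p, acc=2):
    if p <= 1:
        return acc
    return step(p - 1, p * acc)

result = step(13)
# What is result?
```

Accumulator trace (n, acc): (13, 2) -> (12, 26) -> (11, 312) -> (10, 3432) -> (9, 34320) -> (8, 308880) -> (7, 2471040) -> (6, 17297280) -> (5, 103783680) -> (4, 518918400) -> (3, 2075673600) -> (2, 6227020800) -> (1, 12454041600) -> return 12454041600

Answer: 12454041600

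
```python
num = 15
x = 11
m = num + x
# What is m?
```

Trace:
`num = 15` → num = 15
`x = 11` → x = 11
`m = num + x` → m = 26
So m = 26

Answer: 26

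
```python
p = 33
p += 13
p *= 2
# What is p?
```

Trace:
`p = 33` → p = 33
`p += 13` → p = 46
`p *= 2` → p = 92
So p = 92

Answer: 92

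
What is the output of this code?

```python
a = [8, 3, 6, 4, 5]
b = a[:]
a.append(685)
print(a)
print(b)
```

Key concept: slice [:] creates copy.
Step by step:
`a = [8, 3, 6, 4, 5]` → a = [8, 3, 6, 4, 5]
`b = a[:]` → b = [8, 3, 6, 4, 5]
`a.append(685)` → a = [8, 3, 6, 4, 5, 685]
`print(a)` → prints [8, 3, 6, 4, 5, 685]
`print(b)` → prints [8, 3, 6, 4, 5]

Answer:
[8, 3, 6, 4, 5, 685]
[8, 3, 6, 4, 5]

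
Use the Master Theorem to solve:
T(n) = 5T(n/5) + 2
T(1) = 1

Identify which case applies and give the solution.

a=5, b=5, f(n)=2. log_5(5) = 1. Since c=0 < 1, Case 1 applies: T(n) = Θ(n^log_b(a)) = O(n).

Answer: O(n) - Case 1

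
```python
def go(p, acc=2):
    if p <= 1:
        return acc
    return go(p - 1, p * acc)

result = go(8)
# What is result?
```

Accumulator trace (n, acc): (8, 2) -> (7, 16) -> (6, 112) -> (5, 672) -> (4, 3360) -> (3, 13440) -> (2, 40320) -> (1, 80640) -> return 80640

Answer: 80640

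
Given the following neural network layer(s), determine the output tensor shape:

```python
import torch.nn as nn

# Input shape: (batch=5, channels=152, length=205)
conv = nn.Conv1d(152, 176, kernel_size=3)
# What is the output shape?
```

Input: (5, 152, 205) -> Output: (5, 176, 203)

Answer: (5, 176, 203)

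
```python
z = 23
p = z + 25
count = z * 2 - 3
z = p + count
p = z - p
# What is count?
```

Trace:
`z = 23` → z = 23
`p = z + 25` → p = 48
`count = z * 2 - 3` → count = 43
`z = p + count` → z = 91
`p = z - p` → p = 43
So count = 43

Answer: 43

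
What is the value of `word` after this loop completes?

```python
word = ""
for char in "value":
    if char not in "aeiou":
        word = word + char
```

Remove vowels from 'value'
`word` takes the values: "" → "v" → "vl"

Answer: "vl"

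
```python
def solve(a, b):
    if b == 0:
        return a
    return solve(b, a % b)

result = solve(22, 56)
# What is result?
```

solve(22, 56) -> solve(56, 22) -> solve(22, 12) -> solve(12, 10) -> solve(10, 2) -> solve(2, 0) -> 2

Answer: 2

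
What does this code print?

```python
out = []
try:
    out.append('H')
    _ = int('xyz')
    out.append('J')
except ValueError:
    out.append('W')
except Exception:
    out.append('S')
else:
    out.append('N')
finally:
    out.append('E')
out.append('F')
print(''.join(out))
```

Execution trace: 'H' (try body) → 'W' (except ValueError) → 'E' (finally) → 'F' (after the try/except). Output: HWEF

Answer: HWEF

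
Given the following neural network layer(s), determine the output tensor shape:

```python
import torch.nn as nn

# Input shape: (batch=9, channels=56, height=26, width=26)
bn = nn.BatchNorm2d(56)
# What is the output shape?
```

Input: (9, 56, 26, 26) -> Output: (9, 56, 26, 26)

Answer: (9, 56, 26, 26)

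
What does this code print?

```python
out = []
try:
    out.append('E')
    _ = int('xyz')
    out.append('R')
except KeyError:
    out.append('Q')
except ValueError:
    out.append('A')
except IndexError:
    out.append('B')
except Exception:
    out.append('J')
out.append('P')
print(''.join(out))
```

Execution trace: 'E' (try body) → 'A' (except ValueError) → 'P' (after the try/except). Output: EAP

Answer: EAP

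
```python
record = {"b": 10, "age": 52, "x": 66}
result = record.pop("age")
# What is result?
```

Trace:
`record = {"b": 10, "age": 52, "x": 66}` → record = {'b': 10, 'age': 52, 'x': 66}
`result = record.pop("age")` → record = {'b': 10, 'x': 66}; result = 52
So result = 52

Answer: 52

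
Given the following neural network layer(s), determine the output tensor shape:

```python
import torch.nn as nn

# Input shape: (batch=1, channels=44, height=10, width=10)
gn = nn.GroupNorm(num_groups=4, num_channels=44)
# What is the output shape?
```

Input: (1, 44, 10, 10) -> Output: (1, 44, 10, 10)

Answer: (1, 44, 10, 10)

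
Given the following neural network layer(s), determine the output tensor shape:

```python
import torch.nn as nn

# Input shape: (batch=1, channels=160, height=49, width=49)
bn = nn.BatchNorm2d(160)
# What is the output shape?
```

Input: (1, 160, 49, 49) -> Output: (1, 160, 49, 49)

Answer: (1, 160, 49, 49)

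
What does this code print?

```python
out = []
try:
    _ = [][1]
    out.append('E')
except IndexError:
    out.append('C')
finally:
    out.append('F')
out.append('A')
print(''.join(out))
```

Execution trace: 'C' (except IndexError) → 'F' (finally) → 'A' (after the try/except). Output: CFA

Answer: CFA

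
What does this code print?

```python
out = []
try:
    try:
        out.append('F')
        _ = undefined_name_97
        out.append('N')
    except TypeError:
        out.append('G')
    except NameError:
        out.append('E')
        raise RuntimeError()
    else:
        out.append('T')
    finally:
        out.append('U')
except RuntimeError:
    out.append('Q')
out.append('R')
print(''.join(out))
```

Execution trace: 'F' (inner try body) → 'E' (inner except NameError) → 'U' (inner finally) → 'Q' (outer except RuntimeError) → 'R' (after the try/except). Output: FEUQR

Answer: FEUQR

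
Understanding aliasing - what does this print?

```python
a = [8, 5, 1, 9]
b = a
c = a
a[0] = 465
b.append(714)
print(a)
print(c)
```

Key concept: multiple aliases.
Step by step:
`a = [8, 5, 1, 9]` → a = [8, 5, 1, 9]
`b = a` → b = [8, 5, 1, 9] (same object as a)
`c = a` → c = [8, 5, 1, 9] (same object as a, b)
`a[0] = 465` → a = [465, 5, 1, 9] (same object as b, c); b = [465, 5, 1, 9] (same object as a, c); c = [465, 5, 1, 9] (same object as a, b)
`b.append(714)` → a = [465, 5, 1, 9, 714] (same object as b, c); b = [465, 5, 1, 9, 714] (same object as a, c); c = [465, 5, 1, 9, 714] (same object as a, b)
`print(a)` → prints [465, 5, 1, 9, 714]
`print(c)` → prints [465, 5, 1, 9, 714]

Answer:
[465, 5, 1, 9, 714]
[465, 5, 1, 9, 714]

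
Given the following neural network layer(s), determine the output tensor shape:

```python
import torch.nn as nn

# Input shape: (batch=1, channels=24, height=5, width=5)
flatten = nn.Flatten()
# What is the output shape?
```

Input: (1, 24, 5, 5) -> Output: (1, 600)

Answer: (1, 600)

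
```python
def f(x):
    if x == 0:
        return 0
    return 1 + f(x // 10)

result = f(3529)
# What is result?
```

Count of digits of 3529: 4

Answer: 4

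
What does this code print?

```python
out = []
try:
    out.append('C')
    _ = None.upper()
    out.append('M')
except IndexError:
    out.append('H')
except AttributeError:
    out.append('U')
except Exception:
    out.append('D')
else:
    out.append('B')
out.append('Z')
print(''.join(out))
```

Execution trace: 'C' (try body) → 'U' (except AttributeError) → 'Z' (after the try/except). Output: CUZ

Answer: CUZ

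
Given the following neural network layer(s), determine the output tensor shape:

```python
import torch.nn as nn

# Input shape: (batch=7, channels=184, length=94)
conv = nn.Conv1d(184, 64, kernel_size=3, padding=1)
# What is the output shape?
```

Input: (7, 184, 94) -> Output: (7, 64, 94)

Answer: (7, 64, 94)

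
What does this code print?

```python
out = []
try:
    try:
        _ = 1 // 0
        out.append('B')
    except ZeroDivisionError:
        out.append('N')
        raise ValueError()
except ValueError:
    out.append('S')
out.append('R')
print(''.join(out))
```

Execution trace: 'N' (except ZeroDivisionError) → 'S' (outer except ValueError) → 'R' (after the try/except). Output: NSR

Answer: NSR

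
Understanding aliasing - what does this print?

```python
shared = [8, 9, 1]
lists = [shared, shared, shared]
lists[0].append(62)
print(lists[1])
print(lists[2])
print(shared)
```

Key concept: list of same reference.
Step by step:
`shared = [8, 9, 1]` → shared = [8, 9, 1]
`lists = [shared, shared, shared]` → lists = [[8, 9, 1], [8, 9, 1], [8, 9, 1]]
`lists[0].append(62)` → shared = [8, 9, 1, 62]; lists = [[8, 9, 1, 62], [8, 9, 1, 62], [8, 9, 1, 62]]
`print(lists[1])` → prints [8, 9, 1, 62]
`print(lists[2])` → prints [8, 9, 1, 62]
`print(shared)` → prints [8, 9, 1, 62]

Answer:
[8, 9, 1, 62]
[8, 9, 1, 62]
[8, 9, 1, 62]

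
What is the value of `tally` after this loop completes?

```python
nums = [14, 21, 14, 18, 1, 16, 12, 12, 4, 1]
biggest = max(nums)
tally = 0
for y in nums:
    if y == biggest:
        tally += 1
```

Count of max value 21 in [14, 21, 14, 18, 1, 16, 12, 12, 4, 1]
`tally` takes the values: 0 → 1

Answer: 1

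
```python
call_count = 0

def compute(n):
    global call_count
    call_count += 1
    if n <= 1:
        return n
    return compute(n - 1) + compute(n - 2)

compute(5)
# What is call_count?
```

Calls(n) = 1 + Calls(n-1) + Calls(n-2); Calls(0)=Calls(1)=1. For n=5 this gives 15.

Answer: 15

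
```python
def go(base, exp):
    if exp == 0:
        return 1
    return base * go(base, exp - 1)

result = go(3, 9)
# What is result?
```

go(3, 9) = 3 * 3 * 3 * 3 * 3 * 3 * 3 * 3 * 3 = 19683

Answer: 19683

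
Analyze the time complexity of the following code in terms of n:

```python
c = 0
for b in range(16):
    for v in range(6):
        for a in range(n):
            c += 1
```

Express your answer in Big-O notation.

Each loop level contributes: 1 × 1 × n. Multiplying the contributions gives O(n).

Answer: O(n)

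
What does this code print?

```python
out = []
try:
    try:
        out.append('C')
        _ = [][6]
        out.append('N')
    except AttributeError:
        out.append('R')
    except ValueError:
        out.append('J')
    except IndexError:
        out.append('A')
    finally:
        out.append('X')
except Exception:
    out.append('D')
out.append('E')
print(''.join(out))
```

Execution trace: 'C' (inner try body) → 'A' (inner except IndexError) → 'X' (inner finally) → 'E' (after the try/except). Output: CAXE

Answer: CAXE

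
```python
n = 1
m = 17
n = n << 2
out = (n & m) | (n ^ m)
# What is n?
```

Trace:
`n = 1` → n = 1
`m = 17` → m = 17
`n = n << 2` → n = 4
`out = (n & m) | (n ^ m)` → out = 21
So n = 4

Answer: 4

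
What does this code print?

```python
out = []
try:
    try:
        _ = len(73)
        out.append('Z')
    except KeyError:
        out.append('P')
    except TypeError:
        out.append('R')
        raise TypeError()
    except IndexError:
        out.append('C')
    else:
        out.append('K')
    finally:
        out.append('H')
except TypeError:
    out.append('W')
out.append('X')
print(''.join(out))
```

Execution trace: 'R' (inner except TypeError) → 'H' (inner finally) → 'W' (outer except TypeError) → 'X' (after the try/except). Output: RHWX

Answer: RHWX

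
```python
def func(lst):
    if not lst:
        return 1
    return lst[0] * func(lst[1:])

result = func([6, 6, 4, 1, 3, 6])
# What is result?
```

Product over [6, 6, 4, 1, 3, 6] = 6 * 6 * 4 * 1 * 3 * 6 = 2592

Answer: 2592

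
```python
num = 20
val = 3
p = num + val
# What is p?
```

Trace:
`num = 20` → num = 20
`val = 3` → val = 3
`p = num + val` → p = 23
So p = 23

Answer: 23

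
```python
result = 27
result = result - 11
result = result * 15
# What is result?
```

Trace:
`result = 27` → result = 27
`result = result - 11` → result = 16
`result = result * 15` → result = 240
So result = 240

Answer: 240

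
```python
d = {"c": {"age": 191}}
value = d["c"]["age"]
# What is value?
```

Trace:
`d = {"c": {"age": 191}}` → d = {'c': {'age': 191}}
`value = d["c"]["age"]` → value = 191
So value = 191

Answer: 191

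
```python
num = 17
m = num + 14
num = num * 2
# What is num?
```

Trace:
`num = 17` → num = 17
`m = num + 14` → m = 31
`num = num * 2` → num = 34
So num = 34

Answer: 34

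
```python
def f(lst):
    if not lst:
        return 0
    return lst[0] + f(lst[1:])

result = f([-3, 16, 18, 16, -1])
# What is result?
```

(-3) + 16 + 18 + 16 + (-1) + 0 = 46

Answer: 46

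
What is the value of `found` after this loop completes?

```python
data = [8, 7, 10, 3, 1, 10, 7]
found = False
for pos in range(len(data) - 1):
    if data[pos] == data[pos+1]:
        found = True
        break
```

Check consecutive duplicates in [8, 7, 10, 3, 1, 10, 7]
`found` takes the values: False

Answer: False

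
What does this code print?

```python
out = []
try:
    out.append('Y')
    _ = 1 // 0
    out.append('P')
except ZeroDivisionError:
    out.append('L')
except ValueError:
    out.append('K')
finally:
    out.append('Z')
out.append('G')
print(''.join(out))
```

Execution trace: 'Y' (try body) → 'L' (except ZeroDivisionError) → 'Z' (finally) → 'G' (after the try/except). Output: YLZG

Answer: YLZG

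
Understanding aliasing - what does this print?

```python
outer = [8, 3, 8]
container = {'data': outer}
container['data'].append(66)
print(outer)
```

Key concept: dict holds reference to list.
Step by step:
`outer = [8, 3, 8]` → outer = [8, 3, 8]
`container = {'data': outer}` → container = {'data': [8, 3, 8]}
`container['data'].append(66)` → outer = [8, 3, 8, 66]; container = {'data': [8, 3, 8, 66]}
`print(outer)` → prints [8, 3, 8, 66]

Answer: [8, 3, 8, 66]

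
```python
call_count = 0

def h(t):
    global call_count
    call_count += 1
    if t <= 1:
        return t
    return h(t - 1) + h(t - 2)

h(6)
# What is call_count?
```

Calls(t) = 1 + Calls(t-1) + Calls(t-2); Calls(0)=Calls(1)=1. For t=6 this gives 25.

Answer: 25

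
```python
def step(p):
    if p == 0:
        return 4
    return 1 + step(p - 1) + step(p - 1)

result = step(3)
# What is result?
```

step(p) = 1 + 2·step(p-1), step(0)=4. Closed form: (4+1)·2^3 - 1 = 39.

Answer: 39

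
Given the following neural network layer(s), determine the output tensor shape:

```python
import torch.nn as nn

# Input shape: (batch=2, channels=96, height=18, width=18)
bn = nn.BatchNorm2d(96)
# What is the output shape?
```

Input: (2, 96, 18, 18) -> Output: (2, 96, 18, 18)

Answer: (2, 96, 18, 18)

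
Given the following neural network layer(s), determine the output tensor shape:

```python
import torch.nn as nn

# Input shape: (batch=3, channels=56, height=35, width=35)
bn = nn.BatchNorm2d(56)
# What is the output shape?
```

Input: (3, 56, 35, 35) -> Output: (3, 56, 35, 35)

Answer: (3, 56, 35, 35)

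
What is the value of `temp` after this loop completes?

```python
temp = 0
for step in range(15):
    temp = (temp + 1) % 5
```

Increment mod 5, 15 times = 0
`temp` takes the values: 0 → 1 → 2 → 3 → 4 → 0 → 1 → 2 → 3 → 4 → 0 → 1 → 2 → 3 → 4 → 0

Answer: 0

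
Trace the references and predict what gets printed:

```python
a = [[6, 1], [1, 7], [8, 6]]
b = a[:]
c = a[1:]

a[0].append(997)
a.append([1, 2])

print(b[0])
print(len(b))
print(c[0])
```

Key concept: slice with nested mutation.
Step by step:
`a = [[6, 1], [1, 7], [8, 6]]` → a = [[6, 1], [1, 7], [8, 6]]
`b = a[:]` → b = [[6, 1], [1, 7], [8, 6]]
`c = a[1:]` → c = [[1, 7], [8, 6]]
`a[0].append(997)` → a = [[6, 1, 997], [1, 7], [8, 6]]; b = [[6, 1, 997], [1, 7], [8, 6]]
`a.append([1, 2])` → a = [[6, 1, 997], [1, 7], [8, 6], [1, 2]]
`print(b[0])` → prints [6, 1, 997]
`print(len(b))` → prints 3
`print(c[0])` → prints [1, 7]

Answer:
[6, 1, 997]
3
[1, 7]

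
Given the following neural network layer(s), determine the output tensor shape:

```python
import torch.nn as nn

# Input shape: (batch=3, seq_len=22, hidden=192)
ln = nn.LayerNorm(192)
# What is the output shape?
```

Input: (3, 22, 192) -> Output: (3, 22, 192)

Answer: (3, 22, 192)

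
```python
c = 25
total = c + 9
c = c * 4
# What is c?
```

Trace:
`c = 25` → c = 25
`total = c + 9` → total = 34
`c = c * 4` → c = 100
So c = 100

Answer: 100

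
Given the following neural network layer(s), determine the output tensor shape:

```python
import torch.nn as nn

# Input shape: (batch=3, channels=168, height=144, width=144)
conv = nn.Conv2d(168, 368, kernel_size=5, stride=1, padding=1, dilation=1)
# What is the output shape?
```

Input: (3, 168, 144, 144) -> Output: (3, 368, 142, 142)

Answer: (3, 368, 142, 142)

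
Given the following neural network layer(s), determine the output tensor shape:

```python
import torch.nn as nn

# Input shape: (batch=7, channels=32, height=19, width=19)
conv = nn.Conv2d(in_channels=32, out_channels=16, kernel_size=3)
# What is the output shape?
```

Input: (7, 32, 19, 19) -> Output: (7, 16, 17, 17)

Answer: (7, 16, 17, 17)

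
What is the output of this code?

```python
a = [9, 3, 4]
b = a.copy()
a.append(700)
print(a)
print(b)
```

Key concept: list.copy() creates independent copy.
Step by step:
`a = [9, 3, 4]` → a = [9, 3, 4]
`b = a.copy()` → b = [9, 3, 4]
`a.append(700)` → a = [9, 3, 4, 700]
`print(a)` → prints [9, 3, 4, 700]
`print(b)` → prints [9, 3, 4]

Answer:
[9, 3, 4, 700]
[9, 3, 4]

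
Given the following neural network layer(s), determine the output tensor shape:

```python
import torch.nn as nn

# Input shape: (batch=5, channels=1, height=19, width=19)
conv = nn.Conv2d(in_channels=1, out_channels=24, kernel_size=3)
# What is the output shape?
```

Input: (5, 1, 19, 19) -> Output: (5, 24, 17, 17)

Answer: (5, 24, 17, 17)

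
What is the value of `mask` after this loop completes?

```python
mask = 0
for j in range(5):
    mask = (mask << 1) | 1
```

Build 5 consecutive 1-bits: 0b11111
`mask` takes the values: 0 → 1 → 3 → 7 → 15 → 31

Answer: 31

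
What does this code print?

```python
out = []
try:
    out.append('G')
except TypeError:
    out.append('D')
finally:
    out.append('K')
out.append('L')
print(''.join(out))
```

Execution trace: 'G' (try body, no exception) → 'K' (finally) → 'L' (after the try/except). Output: GKL

Answer: GKL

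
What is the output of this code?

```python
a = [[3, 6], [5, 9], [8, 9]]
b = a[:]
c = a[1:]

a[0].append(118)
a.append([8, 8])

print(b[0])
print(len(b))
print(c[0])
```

Key concept: slice with nested mutation.
Step by step:
`a = [[3, 6], [5, 9], [8, 9]]` → a = [[3, 6], [5, 9], [8, 9]]
`b = a[:]` → b = [[3, 6], [5, 9], [8, 9]]
`c = a[1:]` → c = [[5, 9], [8, 9]]
`a[0].append(118)` → a = [[3, 6, 118], [5, 9], [8, 9]]; b = [[3, 6, 118], [5, 9], [8, 9]]
`a.append([8, 8])` → a = [[3, 6, 118], [5, 9], [8, 9], [8, 8]]
`print(b[0])` → prints [3, 6, 118]
`print(len(b))` → prints 3
`print(c[0])` → prints [5, 9]

Answer:
[3, 6, 118]
3
[5, 9]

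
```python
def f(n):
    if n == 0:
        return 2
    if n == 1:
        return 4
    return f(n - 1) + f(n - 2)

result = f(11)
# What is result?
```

Build up from base cases: f(0)=2, f(1)=4, f(2)=6, f(3)=10, f(4)=16, f(5)=26, f(6)=42, ..., f(11)=466

Answer: 466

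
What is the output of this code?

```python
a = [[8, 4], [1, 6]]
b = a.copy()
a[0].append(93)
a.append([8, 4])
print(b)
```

Key concept: shallow copy with nested lists.
Step by step:
`a = [[8, 4], [1, 6]]` → a = [[8, 4], [1, 6]]
`b = a.copy()` → b = [[8, 4], [1, 6]]
`a[0].append(93)` → a = [[8, 4, 93], [1, 6]]; b = [[8, 4, 93], [1, 6]]
`a.append([8, 4])` → a = [[8, 4, 93], [1, 6], [8, 4]]
`print(b)` → prints [[8, 4, 93], [1, 6]]

Answer: [[8, 4, 93], [1, 6]]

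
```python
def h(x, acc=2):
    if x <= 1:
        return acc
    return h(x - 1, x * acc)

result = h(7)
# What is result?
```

Accumulator trace (n, acc): (7, 2) -> (6, 14) -> (5, 84) -> (4, 420) -> (3, 1680) -> (2, 5040) -> (1, 10080) -> return 10080

Answer: 10080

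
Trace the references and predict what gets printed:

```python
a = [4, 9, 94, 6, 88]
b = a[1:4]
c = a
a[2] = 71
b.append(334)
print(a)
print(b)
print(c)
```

Key concept: slice vs alias.
Step by step:
`a = [4, 9, 94, 6, 88]` → a = [4, 9, 94, 6, 88]
`b = a[1:4]` → b = [9, 94, 6]
`c = a` → c = [4, 9, 94, 6, 88] (same object as a)
`a[2] = 71` → a = [4, 9, 71, 6, 88] (same object as c); c = [4, 9, 71, 6, 88] (same object as a)
`b.append(334)` → b = [9, 94, 6, 334]
`print(a)` → prints [4, 9, 71, 6, 88]
`print(b)` → prints [9, 94, 6, 334]
`print(c)` → prints [4, 9, 71, 6, 88]

Answer:
[4, 9, 71, 6, 88]
[9, 94, 6, 334]
[4, 9, 71, 6, 88]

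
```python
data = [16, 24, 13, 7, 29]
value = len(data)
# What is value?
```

Trace:
`data = [16, 24, 13, 7, 29]` → data = [16, 24, 13, 7, 29]
`value = len(data)` → value = 5
So value = 5

Answer: 5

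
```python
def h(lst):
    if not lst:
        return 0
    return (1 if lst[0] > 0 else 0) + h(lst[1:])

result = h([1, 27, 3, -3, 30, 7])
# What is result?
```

Count of positive elements in [1, 27, 3, -3, 30, 7] = 5

Answer: 5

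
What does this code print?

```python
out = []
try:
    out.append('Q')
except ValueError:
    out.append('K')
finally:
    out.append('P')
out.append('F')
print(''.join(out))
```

Execution trace: 'Q' (try body, no exception) → 'P' (finally) → 'F' (after the try/except). Output: QPF

Answer: QPF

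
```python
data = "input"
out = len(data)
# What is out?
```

Trace:
`data = "input"` → data = 'input'
`out = len(data)` → out = 5
So out = 5

Answer: 5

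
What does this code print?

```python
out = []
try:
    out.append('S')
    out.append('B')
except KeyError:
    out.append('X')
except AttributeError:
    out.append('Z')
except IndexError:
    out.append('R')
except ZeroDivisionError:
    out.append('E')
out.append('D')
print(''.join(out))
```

Execution trace: 'S' (try body) → 'B' (try body, no exception) → 'D' (after the try/except). Output: SBD

Answer: SBD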